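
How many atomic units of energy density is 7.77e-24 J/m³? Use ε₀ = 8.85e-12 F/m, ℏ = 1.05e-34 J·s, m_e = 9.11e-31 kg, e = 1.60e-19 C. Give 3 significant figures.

2.58e-37

atomic unit of energy density: u_au = E_h/a₀³ = m_e⁴e¹⁰/((4πε₀)⁵ℏ⁸) = 3.01e13 J/m³.
7.77e-24 / 3.01e13 = 2.58e-37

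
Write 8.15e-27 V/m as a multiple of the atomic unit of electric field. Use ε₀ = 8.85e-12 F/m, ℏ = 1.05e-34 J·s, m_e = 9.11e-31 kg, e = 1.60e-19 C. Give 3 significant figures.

1.57e-38

atomic unit of electric field: E_au = E_h/(e a₀) = m_e²e⁵/((4πε₀)³ℏ⁴) = 5.20e11 V/m.
8.15e-27 / 5.20e11 = 1.57e-38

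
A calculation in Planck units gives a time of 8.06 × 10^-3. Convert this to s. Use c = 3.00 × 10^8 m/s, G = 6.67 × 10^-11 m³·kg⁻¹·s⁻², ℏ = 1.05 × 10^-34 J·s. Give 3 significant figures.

One Planck time: t_P = √(ℏG/c⁵) = 5.37 × 10^-44 s.
8.06 × 10^-3 × 5.37 × 10^-44 s = 4.33 × 10^-46 s

4.33 × 10^-46 s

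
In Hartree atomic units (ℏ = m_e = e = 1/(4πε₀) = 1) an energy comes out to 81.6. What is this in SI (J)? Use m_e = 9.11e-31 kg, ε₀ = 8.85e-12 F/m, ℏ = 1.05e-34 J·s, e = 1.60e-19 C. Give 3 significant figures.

3.57e-16 J

One hartree: E_h = m_e e⁴/(4πε₀ℏ)² = 4.38e-18 J.
81.6 × 4.38e-18 J = 3.57e-16 J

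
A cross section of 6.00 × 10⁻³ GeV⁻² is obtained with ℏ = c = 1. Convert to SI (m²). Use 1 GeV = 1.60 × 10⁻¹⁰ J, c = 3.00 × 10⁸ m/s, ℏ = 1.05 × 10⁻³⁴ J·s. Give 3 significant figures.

2.33 × 10⁻³⁴ m²

Area is [L]² = [E]⁻²·(ℏc)²; restore (ℏc)².
1 GeV⁻² → (ℏc)² × (1 GeV in J)⁻² = 3.88 × 10⁻³² m².
Result: 6.00 × 10⁻³ × 3.88 × 10⁻³² = 2.33 × 10⁻³⁴ m².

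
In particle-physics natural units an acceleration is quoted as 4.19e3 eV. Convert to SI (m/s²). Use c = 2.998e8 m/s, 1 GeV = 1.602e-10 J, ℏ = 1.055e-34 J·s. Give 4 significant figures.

Acceleration is [L]/[T]² = c·[E]/ℏ.
1 GeV → c/ℏ × (1 GeV in J) = 4.552e32 m/s².
Convert the energy scale: 4.19e3 eV = 4.19e-6 GeV.
Result: 4.19e-6 × 4.552e32 = 1.907e27 m/s².

1.907e27 m/s²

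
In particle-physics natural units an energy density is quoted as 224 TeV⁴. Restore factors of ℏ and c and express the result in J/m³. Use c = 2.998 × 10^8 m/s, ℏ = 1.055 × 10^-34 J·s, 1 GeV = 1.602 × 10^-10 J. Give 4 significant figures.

[E]/[L]³ = [E]⁴/(ℏc)³; restore (ℏc)⁻³.
1 GeV⁴ → 1/(ℏc)³ × (1 GeV in J)⁴ = 2.082 × 10^37 J/m³.
Convert the energy scale: 224 TeV⁴ = 2.24 × 10^14 GeV⁴.
Result: 2.24 × 10^14 × 2.082 × 10^37 = 4.663 × 10^51 J/m³.

4.663 × 10^51 J/m³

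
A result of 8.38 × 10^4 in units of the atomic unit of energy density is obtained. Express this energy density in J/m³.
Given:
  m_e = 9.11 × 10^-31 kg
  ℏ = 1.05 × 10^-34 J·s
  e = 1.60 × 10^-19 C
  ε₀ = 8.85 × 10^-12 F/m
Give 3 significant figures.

One atomic unit of energy density: u_au = E_h/a₀³ = m_e⁴e¹⁰/((4πε₀)⁵ℏ⁸) = 3.01 × 10^13 J/m³.
8.38 × 10^4 × 3.01 × 10^13 J/m³ = 2.52 × 10^18 J/m³

2.52 × 10^18 J/m³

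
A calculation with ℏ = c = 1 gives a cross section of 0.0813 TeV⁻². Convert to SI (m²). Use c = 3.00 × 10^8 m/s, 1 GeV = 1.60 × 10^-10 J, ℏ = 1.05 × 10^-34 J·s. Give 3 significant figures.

3.15 × 10^-39 m²

Area is [L]² = [E]⁻²·(ℏc)²; restore (ℏc)².
1 GeV⁻² → (ℏc)² × (1 GeV in J)⁻² = 3.88 × 10^-32 m².
Convert the energy scale: 0.0813 TeV⁻² = 8.13 × 10^-8 GeV⁻².
Result: 8.13 × 10^-8 × 3.88 × 10^-32 = 3.15 × 10^-39 m².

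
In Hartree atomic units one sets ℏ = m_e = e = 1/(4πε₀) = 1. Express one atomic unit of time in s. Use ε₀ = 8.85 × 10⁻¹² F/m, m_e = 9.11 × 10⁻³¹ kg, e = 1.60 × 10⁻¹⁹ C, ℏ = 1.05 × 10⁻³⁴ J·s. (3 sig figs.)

2.40 × 10⁻¹⁷ s

τ_au = (4πε₀)²ℏ³/(m_e e⁴)
E_h = 4.38 × 10⁻¹⁸ J
ℏ/E_h = 2.40 × 10⁻¹⁷ s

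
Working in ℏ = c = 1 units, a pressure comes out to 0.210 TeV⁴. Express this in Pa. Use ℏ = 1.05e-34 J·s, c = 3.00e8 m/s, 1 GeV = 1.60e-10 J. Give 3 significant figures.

4.40e48 Pa

Pressure is [E]/[L]³ = [E]⁴/(ℏc)³.
1 GeV⁴ → 1/(ℏc)³ × (1 GeV in J)⁴ = 2.10e37 Pa.
Convert the energy scale: 0.210 TeV⁴ = 2.10e11 GeV⁴.
Result: 2.10e11 × 2.10e37 = 4.40e48 Pa.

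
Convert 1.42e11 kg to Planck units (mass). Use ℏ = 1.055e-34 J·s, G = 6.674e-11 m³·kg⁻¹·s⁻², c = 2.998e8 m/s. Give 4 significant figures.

6.523e18

Planck mass: m_P = √(ℏc/G) = 2.177e-8 kg.
1.42e11 / 2.177e-8 = 6.523e18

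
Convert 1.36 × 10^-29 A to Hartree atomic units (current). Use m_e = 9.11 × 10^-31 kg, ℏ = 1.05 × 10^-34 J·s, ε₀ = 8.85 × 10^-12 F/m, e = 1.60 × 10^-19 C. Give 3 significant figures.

2.04 × 10^-27

atomic unit of electric current: I_au = e E_h/ℏ = m_e e⁵/((4πε₀)²ℏ³) = 6.67 × 10^-3 A.
1.36 × 10^-29 / 6.67 × 10^-3 = 2.04 × 10^-27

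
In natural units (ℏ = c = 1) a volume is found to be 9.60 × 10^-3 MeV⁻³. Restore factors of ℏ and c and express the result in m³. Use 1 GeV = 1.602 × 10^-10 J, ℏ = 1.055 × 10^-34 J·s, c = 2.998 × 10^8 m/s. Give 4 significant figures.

Volume is [L]³ = [E]⁻³·(ℏc)³.
1 GeV⁻³ → (ℏc)³ × (1 GeV in J)⁻³ = 7.696 × 10^-48 m³.
Convert the energy scale: 9.60 × 10^-3 MeV⁻³ = 9.60 × 10^6 GeV⁻³.
Result: 9.60 × 10^6 × 7.696 × 10^-48 = 7.388 × 10^-41 m³.

7.388 × 10^-41 m³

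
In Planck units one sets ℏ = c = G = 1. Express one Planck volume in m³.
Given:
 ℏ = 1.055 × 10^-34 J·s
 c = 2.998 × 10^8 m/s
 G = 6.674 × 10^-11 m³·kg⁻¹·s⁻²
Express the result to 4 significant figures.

V_P = (ℏG/c³)^(3/2)
  = √(1.784 × 10^-209)
  = 4.224 × 10^-105 m³

4.224 × 10^-105 m³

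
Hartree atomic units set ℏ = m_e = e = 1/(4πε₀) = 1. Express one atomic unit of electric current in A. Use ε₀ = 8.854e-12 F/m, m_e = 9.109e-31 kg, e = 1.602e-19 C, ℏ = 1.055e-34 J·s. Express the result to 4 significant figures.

6.612e-3 A

Dimensional analysis gives I_au = e E_h/ℏ = m_e e⁵/((4πε₀)²ℏ³).
E_h = 4.354e-18 J
e·E_h/ℏ = 6.612e-3 A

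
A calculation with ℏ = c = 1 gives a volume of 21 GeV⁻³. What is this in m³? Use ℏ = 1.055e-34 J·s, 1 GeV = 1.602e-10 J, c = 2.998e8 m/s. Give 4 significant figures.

Volume is [L]³ = [E]⁻³·(ℏc)³.
1 GeV⁻³ → (ℏc)³ × (1 GeV in J)⁻³ = 7.696e-48 m³.
Result: 21 × 7.696e-48 = 1.616e-46 m³.

1.616e-46 m³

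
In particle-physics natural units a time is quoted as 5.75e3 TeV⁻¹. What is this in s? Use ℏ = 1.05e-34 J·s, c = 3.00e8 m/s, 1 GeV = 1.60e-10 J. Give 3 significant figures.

3.77e-24 s

A time is [E]⁻¹ in ℏ=c=1; restore one factor of ℏ.
1 GeV⁻¹ → ℏ × (1 GeV in J)⁻¹ = 6.56e-25 s.
Convert the energy scale: 5.75e3 TeV⁻¹ = 5.75 GeV⁻¹.
Result: 5.75 × 6.56e-25 = 3.77e-24 s.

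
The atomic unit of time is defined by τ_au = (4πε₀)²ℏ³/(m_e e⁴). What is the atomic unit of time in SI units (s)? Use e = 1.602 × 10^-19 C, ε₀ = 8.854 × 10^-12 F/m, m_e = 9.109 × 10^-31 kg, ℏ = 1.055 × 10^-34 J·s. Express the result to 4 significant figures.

2.423 × 10^-17 s

τ_au = (4πε₀)²ℏ³/(m_e e⁴)
E_h = 4.354 × 10^-18 J
ℏ/E_h = 2.423 × 10^-17 s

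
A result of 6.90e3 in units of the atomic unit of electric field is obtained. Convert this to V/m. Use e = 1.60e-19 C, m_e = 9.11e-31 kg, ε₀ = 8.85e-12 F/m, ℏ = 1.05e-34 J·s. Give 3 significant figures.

3.59e15 V/m

One atomic unit of electric field: E_au = E_h/(e a₀) = m_e²e⁵/((4πε₀)³ℏ⁴) = 5.20e11 V/m.
6.90e3 × 5.20e11 V/m = 3.59e15 V/m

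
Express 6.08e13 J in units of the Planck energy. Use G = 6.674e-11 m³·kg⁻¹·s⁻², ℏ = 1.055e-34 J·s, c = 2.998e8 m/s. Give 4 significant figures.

3.107e4

Planck energy: E_P = √(ℏc⁵/G) = 1.957e9 J.
6.08e13 / 1.957e9 = 3.107e4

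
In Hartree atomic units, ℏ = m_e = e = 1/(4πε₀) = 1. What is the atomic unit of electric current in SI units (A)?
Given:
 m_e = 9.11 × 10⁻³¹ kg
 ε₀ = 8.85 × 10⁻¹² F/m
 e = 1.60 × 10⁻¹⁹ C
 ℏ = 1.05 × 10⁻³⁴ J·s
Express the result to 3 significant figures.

The unique combination of the constants set to 1 with dimensions of current is I_au = e E_h/ℏ = m_e e⁵/((4πε₀)²ℏ³).
E_h = 4.38 × 10⁻¹⁸ J
e·E_h/ℏ = 6.67 × 10⁻³ A

6.67 × 10⁻³ A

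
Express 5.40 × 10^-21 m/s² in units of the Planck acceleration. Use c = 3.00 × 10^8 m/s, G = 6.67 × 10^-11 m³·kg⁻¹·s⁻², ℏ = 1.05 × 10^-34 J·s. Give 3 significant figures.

Planck acceleration: a_P = √(c⁷/(ℏG)) = 5.59 × 10^51 m/s².
5.40 × 10^-21 / 5.59 × 10^51 = 9.66 × 10^-73

9.66 × 10^-73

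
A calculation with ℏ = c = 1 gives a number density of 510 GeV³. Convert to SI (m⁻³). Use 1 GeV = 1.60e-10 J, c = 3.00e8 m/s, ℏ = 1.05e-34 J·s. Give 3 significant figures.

6.68e49 m⁻³

Number density is [L]⁻³ = [E]³/(ℏc)³.
1 GeV³ → 1/(ℏc)³ × (1 GeV in J)³ = 1.31e47 m⁻³.
Result: 510 × 1.31e47 = 6.68e49 m⁻³.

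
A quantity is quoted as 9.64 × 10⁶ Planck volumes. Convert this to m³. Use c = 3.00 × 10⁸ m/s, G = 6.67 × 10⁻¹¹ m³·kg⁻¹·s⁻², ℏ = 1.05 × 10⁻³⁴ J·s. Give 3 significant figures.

One Planck volume: V_P = (ℏG/c³)^(3/2) = 4.18 × 10⁻¹⁰⁵ m³.
9.64 × 10⁶ × 4.18 × 10⁻¹⁰⁵ m³ = 4.03 × 10⁻⁹⁸ m³

4.03 × 10⁻⁹⁸ m³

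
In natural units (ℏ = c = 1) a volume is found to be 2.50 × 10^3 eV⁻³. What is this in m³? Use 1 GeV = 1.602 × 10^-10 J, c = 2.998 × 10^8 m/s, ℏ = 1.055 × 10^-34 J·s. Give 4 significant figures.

Volume is [L]³ = [E]⁻³·(ℏc)³.
1 GeV⁻³ → (ℏc)³ × (1 GeV in J)⁻³ = 7.696 × 10^-48 m³.
Convert the energy scale: 2.50 × 10^3 eV⁻³ = 2.50 × 10^30 GeV⁻³.
Result: 2.50 × 10^30 × 7.696 × 10^-48 = 1.924 × 10^-17 m³.

1.924 × 10^-17 m³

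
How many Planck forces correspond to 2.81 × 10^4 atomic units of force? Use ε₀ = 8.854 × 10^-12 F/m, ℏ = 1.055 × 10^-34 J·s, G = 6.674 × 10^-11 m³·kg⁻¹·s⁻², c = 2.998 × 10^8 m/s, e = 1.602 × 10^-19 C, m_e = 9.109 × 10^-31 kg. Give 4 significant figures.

1.908 × 10^-47

atomic unit of force: F_au = E_h/a₀ = m_e²e⁶/((4πε₀)³ℏ⁴) = 8.220 × 10^-8 N
Planck force: F_P = c⁴/G = 1.210 × 10^44 N
2.81 × 10^4 × 8.220 × 10^-8 / 1.210 × 10^44 = 1.908 × 10^-47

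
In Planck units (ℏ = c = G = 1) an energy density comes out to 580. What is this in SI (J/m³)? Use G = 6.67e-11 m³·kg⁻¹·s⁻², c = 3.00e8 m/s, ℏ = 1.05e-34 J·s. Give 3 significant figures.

2.72e116 J/m³

One Planck energy density: u_P = c⁷/(ℏG²) = 4.68e113 J/m³.
580 × 4.68e113 J/m³ = 2.72e116 J/m³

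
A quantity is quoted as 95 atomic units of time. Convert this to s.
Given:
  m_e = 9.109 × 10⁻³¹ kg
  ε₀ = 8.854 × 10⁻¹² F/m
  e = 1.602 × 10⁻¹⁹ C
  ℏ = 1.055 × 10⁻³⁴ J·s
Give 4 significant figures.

2.302 × 10⁻¹⁵ s

One atomic unit of time: τ_au = (4πε₀)²ℏ³/(m_e e⁴) = 2.423 × 10⁻¹⁷ s.
95 × 2.423 × 10⁻¹⁷ s = 2.302 × 10⁻¹⁵ s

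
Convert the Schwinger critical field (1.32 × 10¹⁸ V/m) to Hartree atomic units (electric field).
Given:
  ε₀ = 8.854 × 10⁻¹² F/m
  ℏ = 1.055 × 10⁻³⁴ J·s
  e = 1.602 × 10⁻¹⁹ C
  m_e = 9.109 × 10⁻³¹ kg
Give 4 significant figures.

2.573 × 10⁶

atomic unit of electric field: E_au = E_h/(e a₀) = m_e²e⁵/((4πε₀)³ℏ⁴) = 5.131 × 10¹¹ V/m.
1.32 × 10¹⁸ / 5.131 × 10¹¹ = 2.573 × 10⁶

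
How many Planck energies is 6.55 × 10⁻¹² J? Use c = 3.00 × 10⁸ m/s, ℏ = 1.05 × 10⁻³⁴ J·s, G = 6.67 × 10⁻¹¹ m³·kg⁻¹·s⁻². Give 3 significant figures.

Planck energy: E_P = √(ℏc⁵/G) = 1.96 × 10⁹ J.
6.55 × 10⁻¹² / 1.96 × 10⁹ = 3.35 × 10⁻²¹

3.35 × 10⁻²¹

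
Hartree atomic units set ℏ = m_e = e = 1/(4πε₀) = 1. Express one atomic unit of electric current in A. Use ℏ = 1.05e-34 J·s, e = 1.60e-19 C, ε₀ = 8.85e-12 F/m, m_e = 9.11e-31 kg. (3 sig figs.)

From ℏ = m_e = e = 1/(4πε₀) = 1 the current scale is I_au = e E_h/ℏ = m_e e⁵/((4πε₀)²ℏ³).
E_h = 4.38e-18 J
e·E_h/ℏ = 6.67e-3 A

6.67e-3 A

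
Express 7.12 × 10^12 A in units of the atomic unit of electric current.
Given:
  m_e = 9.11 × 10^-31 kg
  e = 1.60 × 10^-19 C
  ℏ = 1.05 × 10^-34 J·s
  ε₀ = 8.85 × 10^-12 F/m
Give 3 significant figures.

atomic unit of electric current: I_au = e E_h/ℏ = m_e e⁵/((4πε₀)²ℏ³) = 6.67 × 10^-3 A.
7.12 × 10^12 / 6.67 × 10^-3 = 1.07 × 10^15

1.07 × 10^15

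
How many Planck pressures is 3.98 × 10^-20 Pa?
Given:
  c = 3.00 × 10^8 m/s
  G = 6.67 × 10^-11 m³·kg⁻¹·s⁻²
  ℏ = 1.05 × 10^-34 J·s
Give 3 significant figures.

Planck pressure: p_P = c⁷/(ℏG²) = 4.68 × 10^113 Pa.
3.98 × 10^-20 / 4.68 × 10^113 = 8.50 × 10^-134

8.50 × 10^-134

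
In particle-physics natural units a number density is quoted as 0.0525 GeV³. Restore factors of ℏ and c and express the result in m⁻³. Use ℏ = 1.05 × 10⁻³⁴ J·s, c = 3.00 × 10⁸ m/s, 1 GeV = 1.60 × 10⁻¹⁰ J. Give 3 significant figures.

Number density is [L]⁻³ = [E]³/(ℏc)³.
1 GeV³ → 1/(ℏc)³ × (1 GeV in J)³ = 1.31 × 10⁴⁷ m⁻³.
Result: 0.0525 × 1.31 × 10⁴⁷ = 6.88 × 10⁴⁵ m⁻³.

6.88 × 10⁴⁵ m⁻³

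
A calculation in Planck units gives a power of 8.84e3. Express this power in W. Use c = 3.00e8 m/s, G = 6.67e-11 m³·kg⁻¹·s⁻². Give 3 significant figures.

3.22e56 W

One Planck power: P_P = c⁵/G = 3.64e52 W.
8.84e3 × 3.64e52 W = 3.22e56 W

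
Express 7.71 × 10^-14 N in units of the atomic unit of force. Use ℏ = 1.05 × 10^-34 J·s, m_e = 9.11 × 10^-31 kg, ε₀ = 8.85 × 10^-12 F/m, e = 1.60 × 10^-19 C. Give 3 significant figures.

atomic unit of force: F_au = E_h/a₀ = m_e²e⁶/((4πε₀)³ℏ⁴) = 8.33 × 10^-8 N.
7.71 × 10^-14 / 8.33 × 10^-8 = 9.26 × 10^-7

9.26 × 10^-7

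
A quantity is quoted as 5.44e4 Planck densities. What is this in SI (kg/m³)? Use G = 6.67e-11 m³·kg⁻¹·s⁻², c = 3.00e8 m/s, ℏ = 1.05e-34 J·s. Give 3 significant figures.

2.83e101 kg/m³

One Planck density: ρ_P = c⁵/(ℏG²) = 5.20e96 kg/m³.
5.44e4 × 5.20e96 kg/m³ = 2.83e101 kg/m³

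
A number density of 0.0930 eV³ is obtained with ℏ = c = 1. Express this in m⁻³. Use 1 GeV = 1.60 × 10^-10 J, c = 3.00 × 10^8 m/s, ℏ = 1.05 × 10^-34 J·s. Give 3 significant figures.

1.22 × 10^19 m⁻³

Number density is [L]⁻³ = [E]³/(ℏc)³.
1 GeV³ → 1/(ℏc)³ × (1 GeV in J)³ = 1.31 × 10^47 m⁻³.
Convert the energy scale: 0.0930 eV³ = 9.30 × 10^-29 GeV³.
Result: 9.30 × 10^-29 × 1.31 × 10^47 = 1.22 × 10^19 m⁻³.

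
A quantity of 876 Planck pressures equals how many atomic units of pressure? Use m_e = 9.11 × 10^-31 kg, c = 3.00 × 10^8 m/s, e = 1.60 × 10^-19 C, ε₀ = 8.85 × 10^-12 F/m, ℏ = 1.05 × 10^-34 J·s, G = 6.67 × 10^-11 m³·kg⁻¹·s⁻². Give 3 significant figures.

1.36 × 10^103

Planck pressure: p_P = c⁷/(ℏG²) = 4.68 × 10^113 Pa
atomic unit of pressure: P_au = E_h/a₀³ = m_e⁴e¹⁰/((4πε₀)⁵ℏ⁸) = 3.01 × 10^13 Pa
876 × 4.68 × 10^113 / 3.01 × 10^13 = 1.36 × 10^103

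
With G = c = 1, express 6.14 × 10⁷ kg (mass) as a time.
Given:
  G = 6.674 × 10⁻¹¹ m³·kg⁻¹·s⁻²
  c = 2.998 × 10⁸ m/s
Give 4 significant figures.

1.521 × 10⁻²⁸ s

Mass → time via G/c³.
6.14 × 10⁷ kg × (G/c³) = 1.521 × 10⁻²⁸ s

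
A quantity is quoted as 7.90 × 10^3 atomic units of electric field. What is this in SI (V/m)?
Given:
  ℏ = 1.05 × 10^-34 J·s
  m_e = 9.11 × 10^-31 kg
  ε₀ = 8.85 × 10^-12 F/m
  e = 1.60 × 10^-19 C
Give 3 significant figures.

One atomic unit of electric field: E_au = E_h/(e a₀) = m_e²e⁵/((4πε₀)³ℏ⁴) = 5.20 × 10^11 V/m.
7.90 × 10^3 × 5.20 × 10^11 V/m = 4.11 × 10^15 V/m

4.11 × 10^15 V/m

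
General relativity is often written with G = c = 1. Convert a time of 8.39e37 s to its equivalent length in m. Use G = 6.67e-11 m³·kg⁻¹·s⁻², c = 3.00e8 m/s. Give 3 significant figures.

2.52e46 m

Time → length via c.
8.39e37 s × (c) = 2.52e46 m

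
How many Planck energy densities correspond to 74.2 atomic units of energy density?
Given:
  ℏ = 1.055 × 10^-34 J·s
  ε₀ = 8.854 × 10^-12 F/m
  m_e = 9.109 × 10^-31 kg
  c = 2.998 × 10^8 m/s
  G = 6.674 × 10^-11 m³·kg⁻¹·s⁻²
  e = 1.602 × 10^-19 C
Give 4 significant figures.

4.692 × 10^-99

atomic unit of energy density: u_au = E_h/a₀³ = m_e⁴e¹⁰/((4πε₀)⁵ℏ⁸) = 2.929 × 10^13 J/m³
Planck energy density: u_P = c⁷/(ℏG²) = 4.632 × 10^113 J/m³
74.2 × 2.929 × 10^13 / 4.632 × 10^113 = 4.692 × 10^-99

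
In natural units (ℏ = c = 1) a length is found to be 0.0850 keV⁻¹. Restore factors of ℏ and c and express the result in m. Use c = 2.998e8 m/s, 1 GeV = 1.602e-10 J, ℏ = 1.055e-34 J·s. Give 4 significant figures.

1.678e-11 m

A length is [E]⁻¹ in ℏ=c=1; restore one factor of ℏc.
1 GeV⁻¹ → ℏc × (1 GeV in J)⁻¹ = 1.974e-16 m.
Convert the energy scale: 0.0850 keV⁻¹ = 8.50e4 GeV⁻¹.
Result: 8.50e4 × 1.974e-16 = 1.678e-11 m.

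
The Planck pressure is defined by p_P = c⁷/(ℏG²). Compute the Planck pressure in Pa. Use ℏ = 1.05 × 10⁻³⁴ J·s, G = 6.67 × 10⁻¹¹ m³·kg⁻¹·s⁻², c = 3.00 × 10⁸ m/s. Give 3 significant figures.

4.68 × 10¹¹³ Pa

p_P = c⁷/(ℏG²)
  = 2.19 × 10⁵⁹ / 4.67 × 10⁻⁵⁵
  = 4.68 × 10¹¹³ Pa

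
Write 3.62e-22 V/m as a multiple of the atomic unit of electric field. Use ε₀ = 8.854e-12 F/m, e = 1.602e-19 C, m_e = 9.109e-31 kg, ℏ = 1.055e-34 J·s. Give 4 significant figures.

7.055e-34

atomic unit of electric field: E_au = E_h/(e a₀) = m_e²e⁵/((4πε₀)³ℏ⁴) = 5.131e11 V/m.
3.62e-22 / 5.131e11 = 7.055e-34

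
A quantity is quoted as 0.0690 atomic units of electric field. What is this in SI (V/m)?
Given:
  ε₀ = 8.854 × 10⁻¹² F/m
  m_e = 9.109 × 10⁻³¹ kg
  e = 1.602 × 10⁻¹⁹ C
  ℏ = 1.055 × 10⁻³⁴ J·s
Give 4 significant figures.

One atomic unit of electric field: E_au = E_h/(e a₀) = m_e²e⁵/((4πε₀)³ℏ⁴) = 5.131 × 10¹¹ V/m.
0.0690 × 5.131 × 10¹¹ V/m = 3.540 × 10¹⁰ V/m

3.540 × 10¹⁰ V/m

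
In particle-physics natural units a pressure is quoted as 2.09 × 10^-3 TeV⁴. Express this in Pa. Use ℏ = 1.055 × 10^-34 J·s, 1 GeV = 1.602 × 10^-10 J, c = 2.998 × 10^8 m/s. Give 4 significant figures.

Pressure is [E]/[L]³ = [E]⁴/(ℏc)³.
1 GeV⁴ → 1/(ℏc)³ × (1 GeV in J)⁴ = 2.082 × 10^37 Pa.
Convert the energy scale: 2.09 × 10^-3 TeV⁴ = 2.09 × 10^9 GeV⁴.
Result: 2.09 × 10^9 × 2.082 × 10^37 = 4.351 × 10^46 Pa.

4.351 × 10^46 Pa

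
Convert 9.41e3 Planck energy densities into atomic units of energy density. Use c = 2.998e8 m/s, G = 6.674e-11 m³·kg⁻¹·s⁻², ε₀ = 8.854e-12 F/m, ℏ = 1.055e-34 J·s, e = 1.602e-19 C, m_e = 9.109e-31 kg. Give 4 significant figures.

1.488e104

Planck energy density: u_P = c⁷/(ℏG²) = 4.632e113 J/m³
atomic unit of energy density: u_au = E_h/a₀³ = m_e⁴e¹⁰/((4πε₀)⁵ℏ⁸) = 2.929e13 J/m³
9.41e3 × 4.632e113 / 2.929e13 = 1.488e104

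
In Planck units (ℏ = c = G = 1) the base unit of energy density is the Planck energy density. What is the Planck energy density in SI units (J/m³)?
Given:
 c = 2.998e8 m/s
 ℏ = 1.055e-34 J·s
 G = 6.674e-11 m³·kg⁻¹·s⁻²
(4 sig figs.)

u_P = c⁷/(ℏG²)
  = 2.177e59 / 4.699e-55
  = 4.632e113 J/m³

4.632e113 J/m³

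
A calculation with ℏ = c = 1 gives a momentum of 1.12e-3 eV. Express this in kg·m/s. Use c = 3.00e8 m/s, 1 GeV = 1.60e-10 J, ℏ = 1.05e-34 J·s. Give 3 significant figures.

Momentum is [E]/c; divide by c.
1 GeV → 1/c × (1 GeV in J) = 5.33e-19 kg·m/s.
Convert the energy scale: 1.12e-3 eV = 1.12e-12 GeV.
Result: 1.12e-12 × 5.33e-19 = 5.97e-31 kg·m/s.

5.97e-31 kg·m/s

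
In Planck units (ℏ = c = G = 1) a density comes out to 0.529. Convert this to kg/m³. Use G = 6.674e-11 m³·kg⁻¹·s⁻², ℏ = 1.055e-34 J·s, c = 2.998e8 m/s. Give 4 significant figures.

2.726e96 kg/m³

One Planck density: ρ_P = c⁵/(ℏG²) = 5.154e96 kg/m³.
0.529 × 5.154e96 kg/m³ = 2.726e96 kg/m³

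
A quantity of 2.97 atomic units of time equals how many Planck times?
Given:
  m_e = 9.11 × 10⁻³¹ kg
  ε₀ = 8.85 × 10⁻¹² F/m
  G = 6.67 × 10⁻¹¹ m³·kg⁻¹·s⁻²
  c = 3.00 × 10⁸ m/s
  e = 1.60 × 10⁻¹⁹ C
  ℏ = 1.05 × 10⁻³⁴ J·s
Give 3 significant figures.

atomic unit of time: τ_au = (4πε₀)²ℏ³/(m_e e⁴) = 2.40 × 10⁻¹⁷ s
Planck time: t_P = √(ℏG/c⁵) = 5.37 × 10⁻⁴⁴ s
2.97 × 2.40 × 10⁻¹⁷ / 5.37 × 10⁻⁴⁴ = 1.33 × 10²⁷

1.33 × 10²⁷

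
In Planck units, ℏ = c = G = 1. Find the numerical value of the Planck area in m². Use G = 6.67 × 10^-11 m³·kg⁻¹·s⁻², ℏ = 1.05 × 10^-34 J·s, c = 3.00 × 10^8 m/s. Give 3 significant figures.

The unique combination of the constants set to 1 with dimensions of area is A_P = ℏG/c³.
  = 7.00 × 10^-45 / 2.70 × 10^25
  = 2.59 × 10^-70 m²

2.59 × 10^-70 m²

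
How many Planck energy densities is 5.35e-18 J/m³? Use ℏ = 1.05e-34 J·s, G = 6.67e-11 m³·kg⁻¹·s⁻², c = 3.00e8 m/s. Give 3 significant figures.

1.14e-131

Planck energy density: u_P = c⁷/(ℏG²) = 4.68e113 J/m³.
5.35e-18 / 4.68e113 = 1.14e-131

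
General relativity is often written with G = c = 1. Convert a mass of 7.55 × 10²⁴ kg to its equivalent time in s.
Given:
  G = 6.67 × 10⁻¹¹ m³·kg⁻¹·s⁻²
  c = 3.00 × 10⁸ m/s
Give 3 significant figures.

Mass → time via G/c³.
7.55 × 10²⁴ kg × (G/c³) = 1.87 × 10⁻¹¹ s

1.87 × 10⁻¹¹ s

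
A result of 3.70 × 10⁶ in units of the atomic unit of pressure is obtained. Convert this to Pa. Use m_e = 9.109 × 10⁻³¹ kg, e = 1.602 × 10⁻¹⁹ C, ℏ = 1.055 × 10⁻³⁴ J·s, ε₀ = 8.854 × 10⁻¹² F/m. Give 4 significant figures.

One atomic unit of pressure: P_au = E_h/a₀³ = m_e⁴e¹⁰/((4πε₀)⁵ℏ⁸) = 2.929 × 10¹³ Pa.
3.70 × 10⁶ × 2.929 × 10¹³ Pa = 1.084 × 10²⁰ Pa

1.084 × 10²⁰ Pa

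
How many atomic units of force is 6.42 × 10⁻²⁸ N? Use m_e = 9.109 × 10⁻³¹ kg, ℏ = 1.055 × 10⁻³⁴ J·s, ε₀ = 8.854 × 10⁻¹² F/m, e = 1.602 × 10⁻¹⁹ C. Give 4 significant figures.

atomic unit of force: F_au = E_h/a₀ = m_e²e⁶/((4πε₀)³ℏ⁴) = 8.220 × 10⁻⁸ N.
6.42 × 10⁻²⁸ / 8.220 × 10⁻⁸ = 7.810 × 10⁻²¹

7.810 × 10⁻²¹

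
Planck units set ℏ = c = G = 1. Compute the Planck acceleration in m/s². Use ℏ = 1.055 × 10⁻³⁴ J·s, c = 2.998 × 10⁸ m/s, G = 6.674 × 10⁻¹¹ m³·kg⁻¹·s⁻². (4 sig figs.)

From ℏ = c = G = 1 the acceleration scale is a_P = √(c⁷/(ℏG)).
  = √(3.092 × 10¹⁰³)
  = 5.560 × 10⁵¹ m/s²

5.560 × 10⁵¹ m/s²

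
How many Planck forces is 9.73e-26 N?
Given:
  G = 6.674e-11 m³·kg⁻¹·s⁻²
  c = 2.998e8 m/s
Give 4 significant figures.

Planck force: F_P = c⁴/G = 1.210e44 N.
9.73e-26 / 1.210e44 = 8.038e-70

8.038e-70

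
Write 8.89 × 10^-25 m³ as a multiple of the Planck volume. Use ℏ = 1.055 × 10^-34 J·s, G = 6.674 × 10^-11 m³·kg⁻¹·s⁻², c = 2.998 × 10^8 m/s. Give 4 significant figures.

2.105 × 10^80

Planck volume: V_P = (ℏG/c³)^(3/2) = 4.224 × 10^-105 m³.
8.89 × 10^-25 / 4.224 × 10^-105 = 2.105 × 10^80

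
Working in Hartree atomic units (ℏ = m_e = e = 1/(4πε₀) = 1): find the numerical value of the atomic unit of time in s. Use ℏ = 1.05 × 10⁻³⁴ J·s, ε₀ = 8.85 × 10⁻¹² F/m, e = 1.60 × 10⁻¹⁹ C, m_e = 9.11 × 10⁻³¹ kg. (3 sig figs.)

2.40 × 10⁻¹⁷ s

From ℏ = m_e = e = 1/(4πε₀) = 1 the time scale is τ_au = (4πε₀)²ℏ³/(m_e e⁴).
E_h = 4.38 × 10⁻¹⁸ J
ℏ/E_h = 2.40 × 10⁻¹⁷ s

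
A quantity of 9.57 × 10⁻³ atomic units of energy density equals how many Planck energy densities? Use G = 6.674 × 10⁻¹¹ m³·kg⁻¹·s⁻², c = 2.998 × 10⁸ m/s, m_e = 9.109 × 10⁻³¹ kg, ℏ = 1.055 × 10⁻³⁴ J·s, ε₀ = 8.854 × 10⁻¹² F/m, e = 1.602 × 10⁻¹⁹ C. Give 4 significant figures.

atomic unit of energy density: u_au = E_h/a₀³ = m_e⁴e¹⁰/((4πε₀)⁵ℏ⁸) = 2.929 × 10¹³ J/m³
Planck energy density: u_P = c⁷/(ℏG²) = 4.632 × 10¹¹³ J/m³
9.57 × 10⁻³ × 2.929 × 10¹³ / 4.632 × 10¹¹³ = 6.051 × 10⁻¹⁰³

6.051 × 10⁻¹⁰³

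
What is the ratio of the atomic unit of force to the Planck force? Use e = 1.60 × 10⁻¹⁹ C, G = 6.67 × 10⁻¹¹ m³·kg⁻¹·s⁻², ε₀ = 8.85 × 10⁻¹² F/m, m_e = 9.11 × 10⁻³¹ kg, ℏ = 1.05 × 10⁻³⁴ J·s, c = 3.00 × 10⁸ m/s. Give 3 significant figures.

atomic unit of force: F_au = E_h/a₀ = m_e²e⁶/((4πε₀)³ℏ⁴) = 8.33 × 10⁻⁸ N
Planck force: F_P = c⁴/G = 1.21 × 10⁴⁴ N
ratio = 8.33 × 10⁻⁸ / 1.21 × 10⁴⁴ = 6.86 × 10⁻⁵²

6.86 × 10⁻⁵²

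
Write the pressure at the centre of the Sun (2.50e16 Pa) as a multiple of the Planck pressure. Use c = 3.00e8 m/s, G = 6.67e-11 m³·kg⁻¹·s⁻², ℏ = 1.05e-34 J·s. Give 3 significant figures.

5.34e-98

Planck pressure: p_P = c⁷/(ℏG²) = 4.68e113 Pa.
2.50e16 / 4.68e113 = 5.34e-98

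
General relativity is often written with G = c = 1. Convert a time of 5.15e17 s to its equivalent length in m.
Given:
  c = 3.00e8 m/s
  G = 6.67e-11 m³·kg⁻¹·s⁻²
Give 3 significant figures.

1.54e26 m

Time → length via c.
5.15e17 s × (c) = 1.54e26 m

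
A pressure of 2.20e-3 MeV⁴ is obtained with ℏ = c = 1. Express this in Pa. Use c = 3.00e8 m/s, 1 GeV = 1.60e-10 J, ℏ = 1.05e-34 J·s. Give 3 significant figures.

Pressure is [E]/[L]³ = [E]⁴/(ℏc)³.
1 GeV⁴ → 1/(ℏc)³ × (1 GeV in J)⁴ = 2.10e37 Pa.
Convert the energy scale: 2.20e-3 MeV⁴ = 2.20e-15 GeV⁴.
Result: 2.20e-15 × 2.10e37 = 4.61e22 Pa.

4.61e22 Pa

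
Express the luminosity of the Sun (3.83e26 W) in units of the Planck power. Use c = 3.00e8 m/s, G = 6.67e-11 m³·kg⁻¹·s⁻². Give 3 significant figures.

1.05e-26

Planck power: P_P = c⁵/G = 3.64e52 W.
3.83e26 / 3.64e52 = 1.05e-26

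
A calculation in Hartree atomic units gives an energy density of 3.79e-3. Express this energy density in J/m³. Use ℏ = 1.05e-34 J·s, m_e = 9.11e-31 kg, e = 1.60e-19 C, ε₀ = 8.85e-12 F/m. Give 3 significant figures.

One atomic unit of energy density: u_au = E_h/a₀³ = m_e⁴e¹⁰/((4πε₀)⁵ℏ⁸) = 3.01e13 J/m³.
3.79e-3 × 3.01e13 J/m³ = 1.14e11 J/m³

1.14e11 J/m³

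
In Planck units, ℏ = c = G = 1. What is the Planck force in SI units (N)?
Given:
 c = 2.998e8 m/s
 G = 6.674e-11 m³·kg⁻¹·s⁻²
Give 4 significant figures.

The unique combination of the constants set to 1 with dimensions of force is F_P = c⁴/G.
  = 8.078e33 / 6.674e-11
  = 1.210e44 N

1.210e44 N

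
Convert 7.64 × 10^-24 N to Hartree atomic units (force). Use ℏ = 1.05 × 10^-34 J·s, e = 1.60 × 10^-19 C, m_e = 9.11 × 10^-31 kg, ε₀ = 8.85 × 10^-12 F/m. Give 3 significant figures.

atomic unit of force: F_au = E_h/a₀ = m_e²e⁶/((4πε₀)³ℏ⁴) = 8.33 × 10^-8 N.
7.64 × 10^-24 / 8.33 × 10^-8 = 9.17 × 10^-17

9.17 × 10^-17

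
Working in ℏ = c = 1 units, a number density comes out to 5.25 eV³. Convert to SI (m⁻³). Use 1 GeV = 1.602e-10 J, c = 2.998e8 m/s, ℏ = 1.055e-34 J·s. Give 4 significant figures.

6.822e20 m⁻³

Number density is [L]⁻³ = [E]³/(ℏc)³.
1 GeV³ → 1/(ℏc)³ × (1 GeV in J)³ = 1.299e47 m⁻³.
Convert the energy scale: 5.25 eV³ = 5.25e-27 GeV³.
Result: 5.25e-27 × 1.299e47 = 6.822e20 m⁻³.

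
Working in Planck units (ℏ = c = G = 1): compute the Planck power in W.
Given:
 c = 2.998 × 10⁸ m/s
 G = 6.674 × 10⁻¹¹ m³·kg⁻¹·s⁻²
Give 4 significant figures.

3.629 × 10⁵² W

The unique combination of the constants set to 1 with dimensions of power is P_P = c⁵/G.
  = 2.422 × 10⁴² / 6.674 × 10⁻¹¹
  = 3.629 × 10⁵² W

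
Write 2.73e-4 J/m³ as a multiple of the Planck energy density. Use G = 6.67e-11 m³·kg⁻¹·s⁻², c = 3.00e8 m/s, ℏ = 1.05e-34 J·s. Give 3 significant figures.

5.83e-118

Planck energy density: u_P = c⁷/(ℏG²) = 4.68e113 J/m³.
2.73e-4 / 4.68e113 = 5.83e-118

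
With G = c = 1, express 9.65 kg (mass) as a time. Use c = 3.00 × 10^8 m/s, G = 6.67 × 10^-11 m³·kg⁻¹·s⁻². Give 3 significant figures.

2.38 × 10^-35 s

Mass → time via G/c³.
9.65 kg × (G/c³) = 2.38 × 10^-35 s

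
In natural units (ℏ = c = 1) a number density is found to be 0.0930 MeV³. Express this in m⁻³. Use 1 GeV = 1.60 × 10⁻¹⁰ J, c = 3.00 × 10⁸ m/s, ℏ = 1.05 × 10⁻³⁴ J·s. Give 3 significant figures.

Number density is [L]⁻³ = [E]³/(ℏc)³.
1 GeV³ → 1/(ℏc)³ × (1 GeV in J)³ = 1.31 × 10⁴⁷ m⁻³.
Convert the energy scale: 0.0930 MeV³ = 9.30 × 10⁻¹¹ GeV³.
Result: 9.30 × 10⁻¹¹ × 1.31 × 10⁴⁷ = 1.22 × 10³⁷ m⁻³.

1.22 × 10³⁷ m⁻³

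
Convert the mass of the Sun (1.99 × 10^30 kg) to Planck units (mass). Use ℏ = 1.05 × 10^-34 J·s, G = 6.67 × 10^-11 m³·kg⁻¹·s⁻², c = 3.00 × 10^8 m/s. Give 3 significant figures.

Planck mass: m_P = √(ℏc/G) = 2.17 × 10^-8 kg.
1.99 × 10^30 / 2.17 × 10^-8 = 9.16 × 10^37

9.16 × 10^37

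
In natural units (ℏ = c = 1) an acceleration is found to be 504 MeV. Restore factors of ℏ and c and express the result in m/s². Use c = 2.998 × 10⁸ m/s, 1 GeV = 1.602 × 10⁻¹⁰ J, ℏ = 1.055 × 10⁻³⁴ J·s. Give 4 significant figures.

Acceleration is [L]/[T]² = c·[E]/ℏ.
1 GeV → c/ℏ × (1 GeV in J) = 4.552 × 10³² m/s².
Convert the energy scale: 504 MeV = 0.504 GeV.
Result: 0.504 × 4.552 × 10³² = 2.294 × 10³² m/s².

2.294 × 10³² m/s²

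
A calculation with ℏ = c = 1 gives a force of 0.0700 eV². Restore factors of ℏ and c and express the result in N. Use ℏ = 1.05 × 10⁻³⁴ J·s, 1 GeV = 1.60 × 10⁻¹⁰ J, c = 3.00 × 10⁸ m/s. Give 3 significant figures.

Force is [E]/[L] = [E]²/(ℏc); restore (ℏc)⁻¹.
1 GeV² → 1/(ℏc) × (1 GeV in J)² = 8.13 × 10⁵ N.
Convert the energy scale: 0.0700 eV² = 7.00 × 10⁻²⁰ GeV².
Result: 7.00 × 10⁻²⁰ × 8.13 × 10⁵ = 5.69 × 10⁻¹⁴ N.

5.69 × 10⁻¹⁴ N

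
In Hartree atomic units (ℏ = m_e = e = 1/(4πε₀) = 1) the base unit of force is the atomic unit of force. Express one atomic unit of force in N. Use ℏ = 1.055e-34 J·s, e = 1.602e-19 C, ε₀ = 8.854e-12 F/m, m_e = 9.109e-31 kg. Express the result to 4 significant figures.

F_au = E_h/a₀ = m_e²e⁶/((4πε₀)³ℏ⁴)
E_h = 4.354e-18 J
a₀ = 5.297e-11 m
E_h/a₀ = 8.220e-8 N

8.220e-8 N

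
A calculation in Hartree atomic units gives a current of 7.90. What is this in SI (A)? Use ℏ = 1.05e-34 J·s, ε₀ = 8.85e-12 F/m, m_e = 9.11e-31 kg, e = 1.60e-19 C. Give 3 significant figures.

One atomic unit of electric current: I_au = e E_h/ℏ = m_e e⁵/((4πε₀)²ℏ³) = 6.67e-3 A.
7.90 × 6.67e-3 A = 0.0527 A

0.0527 A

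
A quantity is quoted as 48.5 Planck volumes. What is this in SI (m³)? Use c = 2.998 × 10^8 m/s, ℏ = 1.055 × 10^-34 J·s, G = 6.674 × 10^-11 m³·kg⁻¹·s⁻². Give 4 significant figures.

One Planck volume: V_P = (ℏG/c³)^(3/2) = 4.224 × 10^-105 m³.
48.5 × 4.224 × 10^-105 m³ = 2.049 × 10^-103 m³

2.049 × 10^-103 m³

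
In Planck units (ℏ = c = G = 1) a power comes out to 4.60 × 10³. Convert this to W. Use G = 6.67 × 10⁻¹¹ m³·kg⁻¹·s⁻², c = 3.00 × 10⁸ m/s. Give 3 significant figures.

One Planck power: P_P = c⁵/G = 3.64 × 10⁵² W.
4.60 × 10³ × 3.64 × 10⁵² W = 1.68 × 10⁵⁶ W

1.68 × 10⁵⁶ W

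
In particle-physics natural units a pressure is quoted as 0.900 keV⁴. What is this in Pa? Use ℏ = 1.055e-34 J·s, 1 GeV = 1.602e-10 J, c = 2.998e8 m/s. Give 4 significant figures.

Pressure is [E]/[L]³ = [E]⁴/(ℏc)³.
1 GeV⁴ → 1/(ℏc)³ × (1 GeV in J)⁴ = 2.082e37 Pa.
Convert the energy scale: 0.900 keV⁴ = 9.00e-25 GeV⁴.
Result: 9.00e-25 × 2.082e37 = 1.873e13 Pa.

1.873e13 Pa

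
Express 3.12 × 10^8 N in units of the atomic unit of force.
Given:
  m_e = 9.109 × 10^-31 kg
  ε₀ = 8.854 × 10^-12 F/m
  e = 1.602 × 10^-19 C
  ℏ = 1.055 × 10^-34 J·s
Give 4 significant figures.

3.796 × 10^15

atomic unit of force: F_au = E_h/a₀ = m_e²e⁶/((4πε₀)³ℏ⁴) = 8.220 × 10^-8 N.
3.12 × 10^8 / 8.220 × 10^-8 = 3.796 × 10^15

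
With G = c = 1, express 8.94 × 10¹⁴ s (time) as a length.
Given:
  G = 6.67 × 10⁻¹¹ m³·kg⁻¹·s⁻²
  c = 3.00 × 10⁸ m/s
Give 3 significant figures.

2.68 × 10²³ m

Time → length via c.
8.94 × 10¹⁴ s × (c) = 2.68 × 10²³ m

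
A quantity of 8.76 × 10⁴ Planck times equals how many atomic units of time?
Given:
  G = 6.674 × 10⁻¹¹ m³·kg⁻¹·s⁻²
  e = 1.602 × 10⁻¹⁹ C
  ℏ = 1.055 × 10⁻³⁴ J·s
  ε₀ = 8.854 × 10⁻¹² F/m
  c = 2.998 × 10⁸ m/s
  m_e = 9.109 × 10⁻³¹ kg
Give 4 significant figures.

1.949 × 10⁻²²

Planck time: t_P = √(ℏG/c⁵) = 5.392 × 10⁻⁴⁴ s
atomic unit of time: τ_au = (4πε₀)²ℏ³/(m_e e⁴) = 2.423 × 10⁻¹⁷ s
8.76 × 10⁴ × 5.392 × 10⁻⁴⁴ / 2.423 × 10⁻¹⁷ = 1.949 × 10⁻²²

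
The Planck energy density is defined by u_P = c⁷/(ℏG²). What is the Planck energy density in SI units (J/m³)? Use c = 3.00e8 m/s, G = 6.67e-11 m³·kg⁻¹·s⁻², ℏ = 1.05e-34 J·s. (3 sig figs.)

u_P = c⁷/(ℏG²)
  = 2.19e59 / 4.67e-55
  = 4.68e113 J/m³

4.68e113 J/m³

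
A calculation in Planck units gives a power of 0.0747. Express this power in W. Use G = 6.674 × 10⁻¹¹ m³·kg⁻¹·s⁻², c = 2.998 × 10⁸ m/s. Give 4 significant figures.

One Planck power: P_P = c⁵/G = 3.629 × 10⁵² W.
0.0747 × 3.629 × 10⁵² W = 2.711 × 10⁵¹ W

2.711 × 10⁵¹ W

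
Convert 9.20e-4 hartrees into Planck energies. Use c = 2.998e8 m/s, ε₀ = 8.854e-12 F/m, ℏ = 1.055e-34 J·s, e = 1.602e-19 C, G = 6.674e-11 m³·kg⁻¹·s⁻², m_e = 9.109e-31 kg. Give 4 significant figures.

2.047e-30

hartree: E_h = m_e e⁴/(4πε₀ℏ)² = 4.354e-18 J
Planck energy: E_P = √(ℏc⁵/G) = 1.957e9 J
9.20e-4 × 4.354e-18 / 1.957e9 = 2.047e-30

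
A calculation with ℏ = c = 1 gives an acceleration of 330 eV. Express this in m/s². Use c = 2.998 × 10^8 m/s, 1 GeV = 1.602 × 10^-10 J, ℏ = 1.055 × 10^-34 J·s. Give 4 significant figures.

1.502 × 10^26 m/s²

Acceleration is [L]/[T]² = c·[E]/ℏ.
1 GeV → c/ℏ × (1 GeV in J) = 4.552 × 10^32 m/s².
Convert the energy scale: 330 eV = 3.30 × 10^-7 GeV.
Result: 3.30 × 10^-7 × 4.552 × 10^32 = 1.502 × 10^26 m/s².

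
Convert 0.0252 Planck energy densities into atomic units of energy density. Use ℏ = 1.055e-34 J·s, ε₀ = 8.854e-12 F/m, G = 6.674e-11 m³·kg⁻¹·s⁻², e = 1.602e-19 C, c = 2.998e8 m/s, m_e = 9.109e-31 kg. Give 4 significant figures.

3.985e98

Planck energy density: u_P = c⁷/(ℏG²) = 4.632e113 J/m³
atomic unit of energy density: u_au = E_h/a₀³ = m_e⁴e¹⁰/((4πε₀)⁵ℏ⁸) = 2.929e13 J/m³
0.0252 × 4.632e113 / 2.929e13 = 3.985e98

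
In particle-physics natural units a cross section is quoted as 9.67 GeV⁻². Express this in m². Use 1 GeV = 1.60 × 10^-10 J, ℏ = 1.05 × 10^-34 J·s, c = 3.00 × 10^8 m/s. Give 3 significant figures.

3.75 × 10^-31 m²

Area is [L]² = [E]⁻²·(ℏc)²; restore (ℏc)².
1 GeV⁻² → (ℏc)² × (1 GeV in J)⁻² = 3.88 × 10^-32 m².
Result: 9.67 × 3.88 × 10^-32 = 3.75 × 10^-31 m².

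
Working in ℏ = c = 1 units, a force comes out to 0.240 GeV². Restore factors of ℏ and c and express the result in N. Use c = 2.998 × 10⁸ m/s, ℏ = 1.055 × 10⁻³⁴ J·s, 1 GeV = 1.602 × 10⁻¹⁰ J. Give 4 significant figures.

Force is [E]/[L] = [E]²/(ℏc); restore (ℏc)⁻¹.
1 GeV² → 1/(ℏc) × (1 GeV in J)² = 8.114 × 10⁵ N.
Result: 0.240 × 8.114 × 10⁵ = 1.947 × 10⁵ N.

1.947 × 10⁵ N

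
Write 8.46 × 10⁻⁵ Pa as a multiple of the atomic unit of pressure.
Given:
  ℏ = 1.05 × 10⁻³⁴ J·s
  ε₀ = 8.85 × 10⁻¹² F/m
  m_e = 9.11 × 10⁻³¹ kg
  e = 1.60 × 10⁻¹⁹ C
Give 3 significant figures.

atomic unit of pressure: P_au = E_h/a₀³ = m_e⁴e¹⁰/((4πε₀)⁵ℏ⁸) = 3.01 × 10¹³ Pa.
8.46 × 10⁻⁵ / 3.01 × 10¹³ = 2.81 × 10⁻¹⁸

2.81 × 10⁻¹⁸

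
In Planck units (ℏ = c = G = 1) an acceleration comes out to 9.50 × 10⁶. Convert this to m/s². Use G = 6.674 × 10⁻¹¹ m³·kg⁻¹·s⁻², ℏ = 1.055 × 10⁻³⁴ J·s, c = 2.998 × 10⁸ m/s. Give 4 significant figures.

5.282 × 10⁵⁸ m/s²

One Planck acceleration: a_P = √(c⁷/(ℏG)) = 5.560 × 10⁵¹ m/s².
9.50 × 10⁶ × 5.560 × 10⁵¹ m/s² = 5.282 × 10⁵⁸ m/s²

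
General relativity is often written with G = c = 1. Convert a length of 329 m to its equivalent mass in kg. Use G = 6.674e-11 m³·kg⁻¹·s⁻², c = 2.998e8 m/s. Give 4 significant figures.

Length → mass via c²/G.
329 m × (c²/G) = 4.431e29 kg

4.431e29 kg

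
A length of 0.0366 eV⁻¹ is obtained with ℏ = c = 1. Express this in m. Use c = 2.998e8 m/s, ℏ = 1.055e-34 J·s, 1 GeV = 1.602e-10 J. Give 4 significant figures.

7.226e-9 m

A length is [E]⁻¹ in ℏ=c=1; restore one factor of ℏc.
1 GeV⁻¹ → ℏc × (1 GeV in J)⁻¹ = 1.974e-16 m.
Convert the energy scale: 0.0366 eV⁻¹ = 3.66e7 GeV⁻¹.
Result: 3.66e7 × 1.974e-16 = 7.226e-9 m.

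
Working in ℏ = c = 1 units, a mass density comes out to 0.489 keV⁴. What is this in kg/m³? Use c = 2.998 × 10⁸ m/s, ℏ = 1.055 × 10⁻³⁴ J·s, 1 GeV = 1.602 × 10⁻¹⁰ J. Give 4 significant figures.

1.133 × 10⁻⁴ kg/m³

Mass density is [E]/(c²[L]³) = [E]⁴/(ℏ³c⁵).
1 GeV⁴ → 1/(ℏ³c⁵) × (1 GeV in J)⁴ = 2.316 × 10²⁰ kg/m³.
Convert the energy scale: 0.489 keV⁴ = 4.89 × 10⁻²⁵ GeV⁴.
Result: 4.89 × 10⁻²⁵ × 2.316 × 10²⁰ = 1.133 × 10⁻⁴ kg/m³.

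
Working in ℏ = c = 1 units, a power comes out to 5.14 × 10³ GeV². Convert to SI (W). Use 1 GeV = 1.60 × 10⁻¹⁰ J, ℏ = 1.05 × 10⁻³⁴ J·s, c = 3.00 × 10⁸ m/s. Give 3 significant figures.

1.25 × 10¹⁸ W

Power is [E]/[T] = [E]²/ℏ.
1 GeV² → 1/ℏ × (1 GeV in J)² = 2.44 × 10¹⁴ W.
Result: 5.14 × 10³ × 2.44 × 10¹⁴ = 1.25 × 10¹⁸ W.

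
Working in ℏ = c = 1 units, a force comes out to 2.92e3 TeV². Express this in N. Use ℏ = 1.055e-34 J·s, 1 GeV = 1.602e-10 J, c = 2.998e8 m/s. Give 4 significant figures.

2.369e15 N

Force is [E]/[L] = [E]²/(ℏc); restore (ℏc)⁻¹.
1 GeV² → 1/(ℏc) × (1 GeV in J)² = 8.114e5 N.
Convert the energy scale: 2.92e3 TeV² = 2.92e9 GeV².
Result: 2.92e9 × 8.114e5 = 2.369e15 N.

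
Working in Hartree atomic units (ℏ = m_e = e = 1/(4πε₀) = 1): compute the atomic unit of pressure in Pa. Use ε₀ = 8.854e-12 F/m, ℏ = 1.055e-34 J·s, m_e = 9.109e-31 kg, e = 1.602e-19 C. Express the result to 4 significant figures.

2.929e13 Pa

Dimensional analysis gives P_au = E_h/a₀³ = m_e⁴e¹⁰/((4πε₀)⁵ℏ⁸).
E_h = 4.354e-18 J
a₀ = 5.297e-11 m
E_h/a₀³ = 2.929e13 Pa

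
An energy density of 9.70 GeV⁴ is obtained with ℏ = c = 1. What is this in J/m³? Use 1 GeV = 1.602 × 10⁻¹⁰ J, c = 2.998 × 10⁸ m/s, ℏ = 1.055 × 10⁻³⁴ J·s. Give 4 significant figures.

[E]/[L]³ = [E]⁴/(ℏc)³; restore (ℏc)⁻³.
1 GeV⁴ → 1/(ℏc)³ × (1 GeV in J)⁴ = 2.082 × 10³⁷ J/m³.
Result: 9.70 × 2.082 × 10³⁷ = 2.019 × 10³⁸ J/m³.

2.019 × 10³⁸ J/m³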